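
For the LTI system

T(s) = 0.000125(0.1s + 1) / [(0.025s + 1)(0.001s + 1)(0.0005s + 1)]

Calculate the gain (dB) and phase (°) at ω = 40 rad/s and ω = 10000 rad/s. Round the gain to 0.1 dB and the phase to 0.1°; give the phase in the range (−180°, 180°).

At ω = 40 rad/s:
zero (1 + j40·0.1) = 1 + j4 → |·| ≈ 4.1231, ∠ ≈ 75.96°
pole (1 + j40·0.025) = 1 + j1 → |·| ≈ 1.4142, ∠ ≈ 45.00°
pole (1 + j40·0.001) = 1 + j0.04 → |·| ≈ 1.0008, ∠ ≈ 2.29°
pole (1 + j40·0.0005) = 1 + j0.02 → |·| ≈ 1.0002, ∠ ≈ 1.15°
|T| = 0.000125 · 4.1231 / (1.4142 · 1.0008 · 1.0002) ≈ 0.00036407
Gain = 20 log₁₀(0.00036407) ≈ -68.78 dB
∠T = (75.96°) − (45.00° + 2.29° + 1.15°) = 27.52°

At ω = 10000 rad/s:
zero (1 + j10000·0.1) = 1 + j1000 → |·| ≈ 1000, ∠ ≈ 89.94°
pole (1 + j10000·0.025) = 1 + j250 → |·| ≈ 250, ∠ ≈ 89.77°
pole (1 + j10000·0.001) = 1 + j10 → |·| ≈ 10.05, ∠ ≈ 84.29°
pole (1 + j10000·0.0005) = 1 + j5 → |·| ≈ 5.099, ∠ ≈ 78.69°
|T| = 0.000125 · 1000 / (250 · 10.05 · 5.099) ≈ 9.7571e-06
Gain = 20 log₁₀(9.7571e-06) ≈ -100.21 dB
∠T = (89.94°) − (89.77° + 84.29° + 78.69°) = -162.81°

ω = 40: -68.8 dB, 27.5°; ω = 10000: -100.2 dB, -162.8°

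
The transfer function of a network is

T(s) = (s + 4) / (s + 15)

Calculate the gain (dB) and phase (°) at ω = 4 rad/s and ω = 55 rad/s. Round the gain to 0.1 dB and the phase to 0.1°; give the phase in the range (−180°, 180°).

At s = jω = j4:
zero (s+4): 4 + j4 → |·| = √(4²+4²) = √32 ≈ 5.6569, ∠ = arctan(4/4) ≈ 45.00°
pole (s+15): 15 + j4 → |·| = √(15²+4²) = √241 ≈ 15.524, ∠ = arctan(4/15) ≈ 14.93°
|T| = 1 · 5.6569 / 15.524 ≈ 0.3644
Gain = 20 log₁₀(0.3644) ≈ -8.77 dB
∠T = 45.00° − 14.93° = 30.07°

At s = jω = j55:
zero (s+4): 4 + j55 → |·| = √(4²+55²) = √3041 ≈ 55.145, ∠ = arctan(55/4) ≈ 85.84°
pole (s+15): 15 + j55 → |·| = √(15²+55²) = √3250 ≈ 57.009, ∠ = arctan(55/15) ≈ 74.74°
|T| = 1 · 55.145 / 57.009 ≈ 0.9673
Gain = 20 log₁₀(0.9673) ≈ -0.29 dB
∠T = 85.84° − 74.74° = 11.10°

ω = 4: -8.8 dB, 30.1°; ω = 55: -0.3 dB, 11.1°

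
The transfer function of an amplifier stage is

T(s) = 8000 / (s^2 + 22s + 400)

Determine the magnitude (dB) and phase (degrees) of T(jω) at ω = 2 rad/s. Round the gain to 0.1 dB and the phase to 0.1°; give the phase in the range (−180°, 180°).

26.1 dB, -6.3°

At s = jω = j2:
quadratic: (j2)² + 22·j2 + 400 = 396 + j44 → |·| ≈ 398.44, ∠ ≈ 6.34°
|T| = 8000 / 398.44 ≈ 20.078
Gain = 20 log₁₀(20.078) ≈ 26.05 dB
∠T = 0.00° − 6.34° = -6.34°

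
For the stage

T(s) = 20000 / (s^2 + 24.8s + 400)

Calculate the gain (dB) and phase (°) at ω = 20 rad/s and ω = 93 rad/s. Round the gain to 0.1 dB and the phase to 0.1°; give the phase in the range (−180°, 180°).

ω = 20: 32.1 dB, -90.0°; ω = 93: 7.4 dB, -164.4°

At s = jω = j20:
quadratic: (j20)² + 24.8·j20 + 400 = 0 + j496 → |·| ≈ 496, ∠ ≈ 90.00°
|T| = 20000 / 496 ≈ 40.323
Gain = 20 log₁₀(40.323) ≈ 32.11 dB
∠T = 0.00° − 90.00° = -90.00°

At s = jω = j93:
quadratic: (j93)² + 24.8·j93 + 400 = -8249 + j2306.4 → |·| ≈ 8565.4, ∠ ≈ 164.38°
|T| = 20000 / 8565.4 ≈ 2.335
Gain = 20 log₁₀(2.335) ≈ 7.37 dB
∠T = 0.00° − 164.38° = -164.38°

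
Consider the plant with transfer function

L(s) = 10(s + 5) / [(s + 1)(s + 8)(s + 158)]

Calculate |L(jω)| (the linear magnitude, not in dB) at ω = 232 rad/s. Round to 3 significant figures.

At s = jω = j232:
zero (s+5): 5 + j232 → |·| = √(5²+232²) = √53849 ≈ 232.05, ∠ = arctan(232/5) ≈ 88.77°
pole (s+1): 1 + j232 → |·| = √(1²+232²) = √53825 ≈ 232, ∠ = arctan(232/1) ≈ 89.75°
pole (s+8): 8 + j232 → |·| = √(8²+232²) = √53888 ≈ 232.14, ∠ = arctan(232/8) ≈ 88.03°
pole (s+158): 158 + j232 → |·| = √(158²+232²) = √78788 ≈ 280.69, ∠ = arctan(232/158) ≈ 55.74°
|L| = 10 · 232.05 / 1.5117e+07 ≈ 0.0001535

0.000154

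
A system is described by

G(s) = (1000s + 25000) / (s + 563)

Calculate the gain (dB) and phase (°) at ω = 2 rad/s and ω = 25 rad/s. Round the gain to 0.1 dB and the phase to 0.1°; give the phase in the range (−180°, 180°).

Substitute s = j2:
Numerator: 1000(j2) + 25000 = 25000 + j2000
Denominator: (j2) + 563 = 563 + j2
|N| = √(25000² + 2000²) ≈ 25080, ∠N ≈ 4.57°
|D| = √(563² + 2²) ≈ 563, ∠D ≈ 0.20°
|G| = 25080 / 563 ≈ 44.547
Gain = 20 log₁₀(44.547) ≈ 32.98 dB
∠G = 4.57° − 0.20° = 4.37°

Substitute s = j25:
Numerator: 1000(j25) + 25000 = 25000 + j25000
Denominator: (j25) + 563 = 563 + j25
|N| = √(25000² + 25000²) ≈ 35355, ∠N ≈ 45.00°
|D| = √(563² + 25²) ≈ 563.55, ∠D ≈ 2.54°
|G| = 35355 / 563.55 ≈ 62.736
Gain = 20 log₁₀(62.736) ≈ 35.95 dB
∠G = 45.00° − 2.54° = 42.46°

ω = 2: 33.0 dB, 4.4°; ω = 25: 36.0 dB, 42.5°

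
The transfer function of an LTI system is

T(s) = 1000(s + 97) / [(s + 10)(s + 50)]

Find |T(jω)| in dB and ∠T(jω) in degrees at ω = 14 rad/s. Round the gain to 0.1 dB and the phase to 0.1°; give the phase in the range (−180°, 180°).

At s = jω = j14:
zero (s+97): 97 + j14 → |·| = √(97²+14²) = √9605 ≈ 98.005, ∠ = arctan(14/97) ≈ 8.21°
pole (s+10): 10 + j14 → |·| = √(10²+14²) = √296 ≈ 17.205, ∠ = arctan(14/10) ≈ 54.46°
pole (s+50): 50 + j14 → |·| = √(50²+14²) = √2696 ≈ 51.923, ∠ = arctan(14/50) ≈ 15.64°
|T| = 1000 · 98.005 / 893.34 ≈ 109.71
Gain = 20 log₁₀(109.71) ≈ 40.80 dB
∠T = 8.21° − 70.10° = -61.89°

40.8 dB, -61.9°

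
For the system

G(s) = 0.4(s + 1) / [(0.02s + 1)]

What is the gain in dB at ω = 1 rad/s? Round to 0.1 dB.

At ω = 1 rad/s:
zero (1 + j1·1) = 1 + j1 → |·| ≈ 1.4142, ∠ ≈ 45.00°
pole (1 + j1·0.02) = 1 + j0.02 → |·| ≈ 1.0002, ∠ ≈ 1.15°
|G| = 0.4 · 1.4142 / (1.0002) ≈ 0.56557
Gain = 20 log₁₀(0.56557) ≈ -4.95 dB

-5.0 dB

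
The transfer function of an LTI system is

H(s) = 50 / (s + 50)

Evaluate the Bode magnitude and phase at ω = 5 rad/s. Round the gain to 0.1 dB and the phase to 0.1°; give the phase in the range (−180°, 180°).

-0.0 dB, -5.7°

At s = jω = j5:
pole (s+50): 50 + j5 → |·| = √(50²+5²) = √2525 ≈ 50.249, ∠ = arctan(5/50) ≈ 5.71°
|H| = 50 / 50.249 ≈ 0.99504
Gain = 20 log₁₀(0.99504) ≈ -0.04 dB
∠H = 0.00° − 5.71° = -5.71°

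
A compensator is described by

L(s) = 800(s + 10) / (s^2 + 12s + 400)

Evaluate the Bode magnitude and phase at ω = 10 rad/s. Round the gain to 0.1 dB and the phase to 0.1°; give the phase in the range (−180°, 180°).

At s = jω = j10:
zero (s+10): 10 + j10 → |·| = √(10²+10²) = √200 ≈ 14.142, ∠ = arctan(10/10) ≈ 45.00°
quadratic: (j10)² + 12·j10 + 400 = 300 + j120 → |·| ≈ 323.11, ∠ ≈ 21.80°
|L| = 800 · 14.142 / 323.11 ≈ 35.015
Gain = 20 log₁₀(35.015) ≈ 30.89 dB
∠L = 45.00° − 21.80° = 23.20°

30.9 dB, 23.2°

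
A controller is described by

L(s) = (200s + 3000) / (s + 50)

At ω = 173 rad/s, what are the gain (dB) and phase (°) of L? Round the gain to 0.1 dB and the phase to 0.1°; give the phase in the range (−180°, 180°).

45.7 dB, 11.2°

Substitute s = j173:
Numerator: 200(j173) + 3000 = 3000 + j34600
Denominator: (j173) + 50 = 50 + j173
|N| = √(3000² + 34600²) ≈ 34730, ∠N ≈ 85.04°
|D| = √(50² + 173²) ≈ 180.08, ∠D ≈ 73.88°
|L| = 34730 / 180.08 ≈ 192.86
Gain = 20 log₁₀(192.86) ≈ 45.70 dB
∠L = 85.04° − 73.88° = 11.16°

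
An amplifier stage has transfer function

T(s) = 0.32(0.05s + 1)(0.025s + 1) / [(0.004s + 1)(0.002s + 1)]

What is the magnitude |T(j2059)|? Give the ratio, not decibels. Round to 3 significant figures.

At ω = 2059 rad/s:
zero (1 + j2059·0.05) = 1 + j102.95 → |·| ≈ 102.95, ∠ ≈ 89.44°
zero (1 + j2059·0.025) = 1 + j51.475 → |·| ≈ 51.485, ∠ ≈ 88.89°
pole (1 + j2059·0.004) = 1 + j8.236 → |·| ≈ 8.2965, ∠ ≈ 83.08°
pole (1 + j2059·0.002) = 1 + j4.118 → |·| ≈ 4.2377, ∠ ≈ 76.35°
|T| = 0.32 · 102.95 · 51.485 / (8.2965 · 4.2377) ≈ 48.243

48.2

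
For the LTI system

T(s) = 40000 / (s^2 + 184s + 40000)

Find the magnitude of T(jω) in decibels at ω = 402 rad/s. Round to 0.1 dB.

-11.0 dB

At s = jω = j402:
quadratic: (j402)² + 184·j402 + 40000 = -121604 + j73968 → |·| ≈ 1.4233e+05, ∠ ≈ 148.69°
|T| = 40000 / 1.4233e+05 ≈ 0.28104
Gain = 20 log₁₀(0.28104) ≈ -11.02 dB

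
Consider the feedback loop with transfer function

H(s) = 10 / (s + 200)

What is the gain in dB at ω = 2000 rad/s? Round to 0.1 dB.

Substitute s = j2000:
Numerator: 10 = 10 + j0
Denominator: (j2000) + 200 = 200 + j2000
|N| = √(10² + 0²) ≈ 10, ∠N ≈ 0.00°
|D| = √(200² + 2000²) ≈ 2010, ∠D ≈ 84.29°
|H| = 10 / 2010 ≈ 0.0049751
Gain = 20 log₁₀(0.0049751) ≈ -46.06 dB

-46.1 dB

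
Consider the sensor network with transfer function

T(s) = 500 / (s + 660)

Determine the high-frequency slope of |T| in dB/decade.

-20 dB/decade

Each pole contributes −20 dB/decade at high frequency; each zero contributes +20 dB/decade.
Net: 0 zero(s) − 1 pole(s) → -20 dB/decade.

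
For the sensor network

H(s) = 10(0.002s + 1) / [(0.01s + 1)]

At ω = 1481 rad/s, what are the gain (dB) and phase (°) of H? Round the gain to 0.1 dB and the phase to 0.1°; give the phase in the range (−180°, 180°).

At ω = 1481 rad/s:
zero (1 + j1481·0.002) = 1 + j2.962 → |·| ≈ 3.1263, ∠ ≈ 71.34°
pole (1 + j1481·0.01) = 1 + j14.81 → |·| ≈ 14.844, ∠ ≈ 86.14°
|H| = 10 · 3.1263 / (14.844) ≈ 2.1061
Gain = 20 log₁₀(2.1061) ≈ 6.47 dB
∠H = (71.34°) − (86.14°) = -14.80°

6.5 dB, -14.8°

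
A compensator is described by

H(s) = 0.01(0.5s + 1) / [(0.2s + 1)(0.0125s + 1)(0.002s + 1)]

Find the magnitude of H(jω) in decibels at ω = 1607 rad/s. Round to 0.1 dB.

At ω = 1607 rad/s:
zero (1 + j1607·0.5) = 1 + j803.5 → |·| ≈ 803.5, ∠ ≈ 89.93°
pole (1 + j1607·0.2) = 1 + j321.4 → |·| ≈ 321.4, ∠ ≈ 89.82°
pole (1 + j1607·0.0125) = 1 + j20.0875 → |·| ≈ 20.112, ∠ ≈ 87.15°
pole (1 + j1607·0.002) = 1 + j3.214 → |·| ≈ 3.366, ∠ ≈ 72.72°
|H| = 0.01 · 803.5 / (321.4 · 20.112 · 3.366) ≈ 0.00036929
Gain = 20 log₁₀(0.00036929) ≈ -68.65 dB

-68.7 dB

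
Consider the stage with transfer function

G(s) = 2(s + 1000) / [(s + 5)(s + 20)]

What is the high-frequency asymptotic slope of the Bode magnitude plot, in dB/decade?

Each pole contributes −20 dB/decade at high frequency; each zero contributes +20 dB/decade.
Net: 1 zero(s) − 2 pole(s) → -20 dB/decade.

-20 dB/decade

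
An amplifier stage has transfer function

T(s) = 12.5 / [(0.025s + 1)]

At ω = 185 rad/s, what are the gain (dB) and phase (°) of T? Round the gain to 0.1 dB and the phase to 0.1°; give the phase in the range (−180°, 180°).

At ω = 185 rad/s:
pole (1 + j185·0.025) = 1 + j4.625 → |·| ≈ 4.7319, ∠ ≈ 77.80°
|T| = 12.5 · 1 / (4.7319) ≈ 2.6416
Gain = 20 log₁₀(2.6416) ≈ 8.44 dB
∠T = (0°) − (77.80°) = -77.80°

8.4 dB, -77.8°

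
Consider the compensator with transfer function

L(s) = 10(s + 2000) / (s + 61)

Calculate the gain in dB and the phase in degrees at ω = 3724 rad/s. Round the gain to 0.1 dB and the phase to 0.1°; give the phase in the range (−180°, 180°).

At s = jω = j3724:
zero (s+2000): 2000 + j3724 → |·| = √(2000²+3724²) = √17868176 ≈ 4227.1, ∠ = arctan(3724/2000) ≈ 61.76°
pole (s+61): 61 + j3724 → |·| = √(61²+3724²) = √13871897 ≈ 3724.5, ∠ = arctan(3724/61) ≈ 89.06°
|L| = 10 · 4227.1 / 3724.5 ≈ 11.349
Gain = 20 log₁₀(11.349) ≈ 21.10 dB
∠L = 61.76° − 89.06° = -27.30°

21.1 dB, -27.3°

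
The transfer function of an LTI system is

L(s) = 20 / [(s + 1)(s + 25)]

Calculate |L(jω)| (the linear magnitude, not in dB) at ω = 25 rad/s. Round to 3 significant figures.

At s = jω = j25:
pole (s+1): 1 + j25 → |·| = √(1²+25²) = √626 ≈ 25.02, ∠ = arctan(25/1) ≈ 87.71°
pole (s+25): 25 + j25 → |·| = √(25²+25²) = √1250 ≈ 35.355, ∠ = arctan(25/25) ≈ 45.00°
|L| = 20 / 884.58 ≈ 0.02261

0.0226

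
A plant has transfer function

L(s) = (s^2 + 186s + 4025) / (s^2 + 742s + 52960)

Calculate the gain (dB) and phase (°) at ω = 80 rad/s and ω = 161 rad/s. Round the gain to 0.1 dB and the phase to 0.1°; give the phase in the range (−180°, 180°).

Substitute s = j80:
Numerator: (j80)^2 + 186(j80) + 4025 = -2375 + j14880
Denominator: (j80)^2 + 742(j80) + 52960 = 46560 + j59360
|N| = √(2375² + 14880²) ≈ 15068, ∠N ≈ 99.07°
|D| = √(46560² + 59360²) ≈ 75442, ∠D ≈ 51.89°
|L| = 15068 / 75442 ≈ 0.19973
Gain = 20 log₁₀(0.19973) ≈ -13.99 dB
∠L = 99.07° − 51.89° = 47.18°

Substitute s = j161:
Numerator: (j161)^2 + 186(j161) + 4025 = -21896 + j29946
Denominator: (j161)^2 + 742(j161) + 52960 = 27039 + j119462
|N| = √(21896² + 29946²) ≈ 37097, ∠N ≈ 126.17°
|D| = √(27039² + 119462²) ≈ 1.2248e+05, ∠D ≈ 77.25°
|L| = 37097 / 1.2248e+05 ≈ 0.30288
Gain = 20 log₁₀(0.30288) ≈ -10.37 dB
∠L = 126.17° − 77.25° = 48.92°

ω = 80: -14.0 dB, 47.2°; ω = 161: -10.4 dB, 48.9°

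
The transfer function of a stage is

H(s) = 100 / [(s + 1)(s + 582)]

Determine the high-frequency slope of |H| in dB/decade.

Each pole contributes −20 dB/decade at high frequency; each zero contributes +20 dB/decade.
Net: 0 zero(s) − 2 pole(s) → -40 dB/decade.

-40 dB/decade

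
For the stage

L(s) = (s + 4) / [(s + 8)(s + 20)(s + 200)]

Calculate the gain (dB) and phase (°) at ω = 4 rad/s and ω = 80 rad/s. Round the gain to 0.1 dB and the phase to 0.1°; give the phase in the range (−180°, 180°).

At s = jω = j4:
zero (s+4): 4 + j4 → |·| = √(4²+4²) = √32 ≈ 5.6569, ∠ = arctan(4/4) ≈ 45.00°
pole (s+8): 8 + j4 → |·| = √(8²+4²) = √80 ≈ 8.9443, ∠ = arctan(4/8) ≈ 26.57°
pole (s+20): 20 + j4 → |·| = √(20²+4²) = √416 ≈ 20.396, ∠ = arctan(4/20) ≈ 11.31°
pole (s+200): 200 + j4 → |·| = √(200²+4²) = √40016 ≈ 200.04, ∠ = arctan(4/200) ≈ 1.15°
|L| = 1 · 5.6569 / 36493 ≈ 0.00015501
Gain = 20 log₁₀(0.00015501) ≈ -76.19 dB
∠L = 45.00° − 39.03° = 5.97°

At s = jω = j80:
zero (s+4): 4 + j80 → |·| = √(4²+80²) = √6416 ≈ 80.1, ∠ = arctan(80/4) ≈ 87.14°
pole (s+8): 8 + j80 → |·| = √(8²+80²) = √6464 ≈ 80.399, ∠ = arctan(80/8) ≈ 84.29°
pole (s+20): 20 + j80 → |·| = √(20²+80²) = √6800 ≈ 82.462, ∠ = arctan(80/20) ≈ 75.96°
pole (s+200): 200 + j80 → |·| = √(200²+80²) = √46400 ≈ 215.41, ∠ = arctan(80/200) ≈ 21.80°
|L| = 1 · 80.1 / 1.4281e+06 ≈ 5.6089e-05
Gain = 20 log₁₀(5.6089e-05) ≈ -85.02 dB
∠L = 87.14° − 182.05° = -94.91°

ω = 4: -76.2 dB, 6.0°; ω = 80: -85.0 dB, -94.9°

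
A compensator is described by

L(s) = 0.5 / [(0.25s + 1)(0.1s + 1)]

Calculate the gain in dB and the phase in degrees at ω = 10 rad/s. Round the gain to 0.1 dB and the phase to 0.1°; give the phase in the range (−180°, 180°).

At ω = 10 rad/s:
pole (1 + j10·0.25) = 1 + j2.5 → |·| ≈ 2.6926, ∠ ≈ 68.20°
pole (1 + j10·0.1) = 1 + j1 → |·| ≈ 1.4142, ∠ ≈ 45.00°
|L| = 0.5 · 1 / (2.6926 · 1.4142) ≈ 0.13131
Gain = 20 log₁₀(0.13131) ≈ -17.63 dB
∠L = (0°) − (68.20° + 45.00°) = -113.20°

-17.6 dB, -113.2°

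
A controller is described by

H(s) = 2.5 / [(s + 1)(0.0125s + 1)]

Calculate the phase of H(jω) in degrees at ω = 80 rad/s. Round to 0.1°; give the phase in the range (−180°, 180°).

At ω = 80 rad/s:
pole (1 + j80·1) = 1 + j80 → |·| ≈ 80.006, ∠ ≈ 89.28°
pole (1 + j80·0.0125) = 1 + j1 → |·| ≈ 1.4142, ∠ ≈ 45.00°
∠H = (0°) − (89.28° + 45.00°) = -134.28°

-134.3°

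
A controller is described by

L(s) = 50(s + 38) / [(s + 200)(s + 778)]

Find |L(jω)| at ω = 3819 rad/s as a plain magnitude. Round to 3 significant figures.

At s = jω = j3819:
zero (s+38): 38 + j3819 → |·| = √(38²+3819²) = √14586205 ≈ 3819.2, ∠ = arctan(3819/38) ≈ 89.43°
pole (s+200): 200 + j3819 → |·| = √(200²+3819²) = √14624761 ≈ 3824.2, ∠ = arctan(3819/200) ≈ 87.00°
pole (s+778): 778 + j3819 → |·| = √(778²+3819²) = √15190045 ≈ 3897.4, ∠ = arctan(3819/778) ≈ 78.49°
|L| = 50 · 3819.2 / 1.4904e+07 ≈ 0.012813

0.0128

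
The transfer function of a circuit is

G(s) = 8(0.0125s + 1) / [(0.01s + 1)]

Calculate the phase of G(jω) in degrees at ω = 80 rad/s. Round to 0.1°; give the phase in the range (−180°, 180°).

At ω = 80 rad/s:
zero (1 + j80·0.0125) = 1 + j1 → |·| ≈ 1.4142, ∠ ≈ 45.00°
pole (1 + j80·0.01) = 1 + j0.8 → |·| ≈ 1.2806, ∠ ≈ 38.66°
∠G = (45.00°) − (38.66°) = 6.34°

6.3°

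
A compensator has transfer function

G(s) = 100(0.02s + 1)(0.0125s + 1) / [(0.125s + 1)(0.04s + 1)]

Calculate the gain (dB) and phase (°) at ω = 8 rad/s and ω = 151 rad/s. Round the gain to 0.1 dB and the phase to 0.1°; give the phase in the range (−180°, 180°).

At ω = 8 rad/s:
zero (1 + j8·0.02) = 1 + j0.16 → |·| ≈ 1.0127, ∠ ≈ 9.09°
zero (1 + j8·0.0125) = 1 + j0.1 → |·| ≈ 1.005, ∠ ≈ 5.71°
pole (1 + j8·0.125) = 1 + j1 → |·| ≈ 1.4142, ∠ ≈ 45.00°
pole (1 + j8·0.04) = 1 + j0.32 → |·| ≈ 1.05, ∠ ≈ 17.74°
|G| = 100 · 1.0127 · 1.005 / (1.4142 · 1.05) ≈ 68.54
Gain = 20 log₁₀(68.54) ≈ 36.72 dB
∠G = (9.09° + 5.71°) − (45.00° + 17.74°) = -47.94°

At ω = 151 rad/s:
zero (1 + j151·0.02) = 1 + j3.02 → |·| ≈ 3.1813, ∠ ≈ 71.68°
zero (1 + j151·0.0125) = 1 + j1.8875 → |·| ≈ 2.136, ∠ ≈ 62.09°
pole (1 + j151·0.125) = 1 + j18.875 → |·| ≈ 18.901, ∠ ≈ 86.97°
pole (1 + j151·0.04) = 1 + j6.04 → |·| ≈ 6.1222, ∠ ≈ 80.60°
|G| = 100 · 3.1813 · 2.136 / (18.901 · 6.1222) ≈ 5.8724
Gain = 20 log₁₀(5.8724) ≈ 15.38 dB
∠G = (71.68° + 62.09°) − (86.97° + 80.60°) = -33.80°

ω = 8: 36.7 dB, -47.9°; ω = 151: 15.4 dB, -33.8°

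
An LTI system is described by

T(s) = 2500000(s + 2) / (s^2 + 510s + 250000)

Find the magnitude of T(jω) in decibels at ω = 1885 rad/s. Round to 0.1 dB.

At s = jω = j1885:
zero (s+2): 2 + j1885 → |·| = √(2²+1885²) = √3553229 ≈ 1885, ∠ = arctan(1885/2) ≈ 89.94°
quadratic: (j1885)² + 510·j1885 + 250000 = -3303225 + j961350 → |·| ≈ 3.4403e+06, ∠ ≈ 163.77°
|T| = 2500000 · 1885 / 3.4403e+06 ≈ 1369.8
Gain = 20 log₁₀(1369.8) ≈ 62.73 dB

62.7 dB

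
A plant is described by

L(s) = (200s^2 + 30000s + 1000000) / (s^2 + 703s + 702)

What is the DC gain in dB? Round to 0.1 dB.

L(0) = 1000000 / 702 ≈ 1424.5
20 log₁₀(1424.5) ≈ 63.07 dB

63.1 dB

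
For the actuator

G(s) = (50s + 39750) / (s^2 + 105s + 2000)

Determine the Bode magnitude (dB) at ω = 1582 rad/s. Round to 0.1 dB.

-29.0 dB

Substitute s = j1582:
Numerator: 50(j1582) + 39750 = 39750 + j79100
Denominator: (j1582)^2 + 105(j1582) + 2000 = -2500724 + j166110
|N| = √(39750² + 79100²) ≈ 88526, ∠N ≈ 63.32°
|D| = √(2500724² + 166110²) ≈ 2.5062e+06, ∠D ≈ 176.20°
|G| = 88526 / 2.5062e+06 ≈ 0.035323
Gain = 20 log₁₀(0.035323) ≈ -29.04 dB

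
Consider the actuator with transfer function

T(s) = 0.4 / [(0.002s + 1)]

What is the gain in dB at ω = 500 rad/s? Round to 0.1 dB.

At ω = 500 rad/s:
pole (1 + j500·0.002) = 1 + j1 → |·| ≈ 1.4142, ∠ ≈ 45.00°
|T| = 0.4 · 1 / (1.4142) ≈ 0.28285
Gain = 20 log₁₀(0.28285) ≈ -10.97 dB

-11.0 dB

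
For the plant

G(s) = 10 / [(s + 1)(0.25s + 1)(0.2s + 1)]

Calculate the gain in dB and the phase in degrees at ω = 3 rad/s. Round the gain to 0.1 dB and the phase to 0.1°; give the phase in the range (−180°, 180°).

6.7 dB, -139.4°

At ω = 3 rad/s:
pole (1 + j3·1) = 1 + j3 → |·| ≈ 3.1623, ∠ ≈ 71.57°
pole (1 + j3·0.25) = 1 + j0.75 → |·| ≈ 1.25, ∠ ≈ 36.87°
pole (1 + j3·0.2) = 1 + j0.6 → |·| ≈ 1.1662, ∠ ≈ 30.96°
|G| = 10 · 1 / (3.1623 · 1.25 · 1.1662) ≈ 2.1693
Gain = 20 log₁₀(2.1693) ≈ 6.73 dB
∠G = (0°) − (71.57° + 36.87° + 30.96°) = -139.40°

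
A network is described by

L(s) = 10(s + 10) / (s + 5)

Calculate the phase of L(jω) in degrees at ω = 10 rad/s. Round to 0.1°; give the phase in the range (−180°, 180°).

-18.4°

At s = jω = j10:
zero (s+10): 10 + j10 → |·| = √(10²+10²) = √200 ≈ 14.142, ∠ = arctan(10/10) ≈ 45.00°
pole (s+5): 5 + j10 → |·| = √(5²+10²) = √125 ≈ 11.18, ∠ = arctan(10/5) ≈ 63.43°
∠L = 45.00° − 63.43° = -18.43°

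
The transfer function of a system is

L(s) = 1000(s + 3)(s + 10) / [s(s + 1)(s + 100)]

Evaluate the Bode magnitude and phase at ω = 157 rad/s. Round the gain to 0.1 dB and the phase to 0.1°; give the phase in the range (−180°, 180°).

14.6 dB, -61.9°

At s = jω = j157:
zero (s+3): 3 + j157 → |·| = √(3²+157²) = √24658 ≈ 157.03, ∠ = arctan(157/3) ≈ 88.91°
zero (s+10): 10 + j157 → |·| = √(10²+157²) = √24749 ≈ 157.32, ∠ = arctan(157/10) ≈ 86.36°
pole (s+1): 1 + j157 → |·| = √(1²+157²) = √24650 ≈ 157, ∠ = arctan(157/1) ≈ 89.64°
pole (s+100): 100 + j157 → |·| = √(100²+157²) = √34649 ≈ 186.14, ∠ = arctan(157/100) ≈ 57.51°
pole at origin: |s| = 157, ∠ = 90.00° (in denominator)
|L| = 1000 · 24704 / 4.5882e+06 ≈ 5.3842
Gain = 20 log₁₀(5.3842) ≈ 14.62 dB
∠L = 175.27° − 237.15° = -61.88°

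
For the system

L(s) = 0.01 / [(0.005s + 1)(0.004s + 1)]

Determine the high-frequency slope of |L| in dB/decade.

-40 dB/decade

Each pole contributes −20 dB/decade at high frequency; each zero contributes +20 dB/decade.
Net: 0 zero(s) − 2 pole(s) → -40 dB/decade.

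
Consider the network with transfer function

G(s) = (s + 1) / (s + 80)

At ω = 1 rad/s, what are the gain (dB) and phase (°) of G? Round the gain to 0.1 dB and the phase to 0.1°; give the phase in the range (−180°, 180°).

-35.1 dB, 44.3°

Substitute s = j1:
Numerator: (j1) + 1 = 1 + j1
Denominator: (j1) + 80 = 80 + j1
|N| = √(1² + 1²) ≈ 1.4142, ∠N ≈ 45.00°
|D| = √(80² + 1²) ≈ 80.006, ∠D ≈ 0.72°
|G| = 1.4142 / 80.006 ≈ 0.017676
Gain = 20 log₁₀(0.017676) ≈ -35.05 dB
∠G = 45.00° − 0.72° = 44.28°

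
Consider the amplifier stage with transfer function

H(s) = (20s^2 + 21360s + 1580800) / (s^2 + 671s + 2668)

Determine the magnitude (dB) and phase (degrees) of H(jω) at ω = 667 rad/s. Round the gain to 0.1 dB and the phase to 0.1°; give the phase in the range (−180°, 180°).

28.1 dB, -17.5°

Substitute s = j667:
Numerator: 20(j667)^2 + 21360(j667) + 1580800 = -7316980 + j14247120
Denominator: (j667)^2 + 671(j667) + 2668 = -442221 + j447557
|N| = √(7316980² + 14247120²) ≈ 1.6016e+07, ∠N ≈ 117.18°
|D| = √(442221² + 447557²) ≈ 6.2918e+05, ∠D ≈ 134.66°
|H| = 1.6016e+07 / 6.2918e+05 ≈ 25.455
Gain = 20 log₁₀(25.455) ≈ 28.12 dB
∠H = 117.18° − 134.66° = -17.48°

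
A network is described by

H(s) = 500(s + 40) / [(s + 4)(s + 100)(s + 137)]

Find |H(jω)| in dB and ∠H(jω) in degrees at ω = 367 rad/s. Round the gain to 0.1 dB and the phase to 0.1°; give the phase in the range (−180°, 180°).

-49.4 dB, -149.9°

At s = jω = j367:
zero (s+40): 40 + j367 → |·| = √(40²+367²) = √136289 ≈ 369.17, ∠ = arctan(367/40) ≈ 83.78°
pole (s+4): 4 + j367 → |·| = √(4²+367²) = √134705 ≈ 367.02, ∠ = arctan(367/4) ≈ 89.38°
pole (s+100): 100 + j367 → |·| = √(100²+367²) = √144689 ≈ 380.38, ∠ = arctan(367/100) ≈ 74.76°
pole (s+137): 137 + j367 → |·| = √(137²+367²) = √153458 ≈ 391.74, ∠ = arctan(367/137) ≈ 69.53°
|H| = 500 · 369.17 / 5.469e+07 ≈ 0.0033751
Gain = 20 log₁₀(0.0033751) ≈ -49.43 dB
∠H = 83.78° − 233.67° = -149.89°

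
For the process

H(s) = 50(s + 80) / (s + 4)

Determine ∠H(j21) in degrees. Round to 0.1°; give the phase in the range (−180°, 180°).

At s = jω = j21:
zero (s+80): 80 + j21 → |·| = √(80²+21²) = √6841 ≈ 82.71, ∠ = arctan(21/80) ≈ 14.71°
pole (s+4): 4 + j21 → |·| = √(4²+21²) = √457 ≈ 21.378, ∠ = arctan(21/4) ≈ 79.22°
∠H = 14.71° − 79.22° = -64.51°

-64.5°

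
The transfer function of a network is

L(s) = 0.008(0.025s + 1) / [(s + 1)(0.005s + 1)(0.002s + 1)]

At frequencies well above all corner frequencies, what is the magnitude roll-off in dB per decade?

Each pole contributes −20 dB/decade at high frequency; each zero contributes +20 dB/decade.
Net: 1 zero(s) − 3 pole(s) → -40 dB/decade.

-40 dB/decade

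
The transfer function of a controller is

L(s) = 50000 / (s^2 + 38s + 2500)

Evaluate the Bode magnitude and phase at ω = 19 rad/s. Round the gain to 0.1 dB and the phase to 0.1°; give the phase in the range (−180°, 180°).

At s = jω = j19:
quadratic: (j19)² + 38·j19 + 2500 = 2139 + j722 → |·| ≈ 2257.6, ∠ ≈ 18.65°
|L| = 50000 / 2257.6 ≈ 22.147
Gain = 20 log₁₀(22.147) ≈ 26.91 dB
∠L = 0.00° − 18.65° = -18.65°

26.9 dB, -18.7°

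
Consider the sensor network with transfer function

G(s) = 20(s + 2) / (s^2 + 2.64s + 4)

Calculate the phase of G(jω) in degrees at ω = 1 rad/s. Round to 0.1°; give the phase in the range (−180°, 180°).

-14.8°

At s = jω = j1:
zero (s+2): 2 + j1 → |·| = √(2²+1²) = √5 ≈ 2.2361, ∠ = arctan(1/2) ≈ 26.57°
quadratic: (j1)² + 2.64·j1 + 4 = 3 + j2.64 → |·| ≈ 3.9962, ∠ ≈ 41.35°
∠G = 26.57° − 41.35° = -14.78°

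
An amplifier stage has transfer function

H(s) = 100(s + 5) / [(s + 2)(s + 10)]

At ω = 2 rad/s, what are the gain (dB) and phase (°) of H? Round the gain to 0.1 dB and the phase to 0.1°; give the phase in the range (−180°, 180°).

At s = jω = j2:
zero (s+5): 5 + j2 → |·| = √(5²+2²) = √29 ≈ 5.3852, ∠ = arctan(2/5) ≈ 21.80°
pole (s+2): 2 + j2 → |·| = √(2²+2²) = √8 ≈ 2.8284, ∠ = arctan(2/2) ≈ 45.00°
pole (s+10): 10 + j2 → |·| = √(10²+2²) = √104 ≈ 10.198, ∠ = arctan(2/10) ≈ 11.31°
|H| = 100 · 5.3852 / 28.844 ≈ 18.67
Gain = 20 log₁₀(18.67) ≈ 25.42 dB
∠H = 21.80° − 56.31° = -34.51°

25.4 dB, -34.5°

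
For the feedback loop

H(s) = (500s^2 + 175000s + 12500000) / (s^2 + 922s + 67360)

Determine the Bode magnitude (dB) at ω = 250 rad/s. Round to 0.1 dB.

Substitute s = j250:
Numerator: 500(j250)^2 + 175000(j250) + 12500000 = -18750000 + j43750000
Denominator: (j250)^2 + 922(j250) + 67360 = 4860 + j230500
|N| = √(18750000² + 43750000²) ≈ 4.7599e+07, ∠N ≈ 113.20°
|D| = √(4860² + 230500²) ≈ 2.3055e+05, ∠D ≈ 88.79°
|H| = 4.7599e+07 / 2.3055e+05 ≈ 206.46
Gain = 20 log₁₀(206.46) ≈ 46.30 dB

46.3 dB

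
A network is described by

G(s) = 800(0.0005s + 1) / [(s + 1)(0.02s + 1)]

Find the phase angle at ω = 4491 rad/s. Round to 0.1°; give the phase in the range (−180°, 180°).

At ω = 4491 rad/s:
zero (1 + j4491·0.0005) = 1 + j2.2455 → |·| ≈ 2.4581, ∠ ≈ 65.99°
pole (1 + j4491·1) = 1 + j4491 → |·| ≈ 4491, ∠ ≈ 89.99°
pole (1 + j4491·0.02) = 1 + j89.82 → |·| ≈ 89.826, ∠ ≈ 89.36°
∠G = (65.99°) − (89.99° + 89.36°) = -113.36°

-113.4°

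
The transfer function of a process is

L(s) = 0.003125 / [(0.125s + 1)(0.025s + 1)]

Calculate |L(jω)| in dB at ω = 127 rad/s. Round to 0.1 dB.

At ω = 127 rad/s:
pole (1 + j127·0.125) = 1 + j15.875 → |·| ≈ 15.906, ∠ ≈ 86.40°
pole (1 + j127·0.025) = 1 + j3.175 → |·| ≈ 3.3288, ∠ ≈ 72.52°
|L| = 0.003125 · 1 / (15.906 · 3.3288) ≈ 5.902e-05
Gain = 20 log₁₀(5.902e-05) ≈ -84.58 dB

-84.6 dB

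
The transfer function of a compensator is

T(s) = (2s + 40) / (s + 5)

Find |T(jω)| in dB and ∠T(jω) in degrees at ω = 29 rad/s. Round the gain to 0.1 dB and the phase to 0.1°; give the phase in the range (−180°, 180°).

Substitute s = j29:
Numerator: 2(j29) + 40 = 40 + j58
Denominator: (j29) + 5 = 5 + j29
|N| = √(40² + 58²) ≈ 70.456, ∠N ≈ 55.41°
|D| = √(5² + 29²) ≈ 29.428, ∠D ≈ 80.22°
|T| = 70.456 / 29.428 ≈ 2.3942
Gain = 20 log₁₀(2.3942) ≈ 7.58 dB
∠T = 55.41° − 80.22° = -24.81°

7.6 dB, -24.8°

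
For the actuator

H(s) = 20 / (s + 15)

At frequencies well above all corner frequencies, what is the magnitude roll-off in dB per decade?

-20 dB/decade

Each pole contributes −20 dB/decade at high frequency; each zero contributes +20 dB/decade.
Net: 0 zero(s) − 1 pole(s) → -20 dB/decade.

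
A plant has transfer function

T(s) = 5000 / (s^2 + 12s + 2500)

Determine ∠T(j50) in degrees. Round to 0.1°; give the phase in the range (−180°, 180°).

-90.0°

At s = jω = j50:
quadratic: (j50)² + 12·j50 + 2500 = 0 + j600 → |·| ≈ 600, ∠ ≈ 90.00°
∠T = 0.00° − 90.00° = -90.00°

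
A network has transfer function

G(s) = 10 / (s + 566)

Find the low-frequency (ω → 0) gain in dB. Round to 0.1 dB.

-35.1 dB

G(0) = 10 / (566) ≈ 0.017668
20 log₁₀(0.017668) ≈ -35.06 dB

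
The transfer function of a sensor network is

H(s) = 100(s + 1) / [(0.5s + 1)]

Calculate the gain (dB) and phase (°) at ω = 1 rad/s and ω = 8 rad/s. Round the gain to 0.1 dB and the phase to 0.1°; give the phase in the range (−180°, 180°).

ω = 1: 42.0 dB, 18.4°; ω = 8: 45.8 dB, 6.9°

At ω = 1 rad/s:
zero (1 + j1·1) = 1 + j1 → |·| ≈ 1.4142, ∠ ≈ 45.00°
pole (1 + j1·0.5) = 1 + j0.5 → |·| ≈ 1.118, ∠ ≈ 26.57°
|H| = 100 · 1.4142 / (1.118) ≈ 126.49
Gain = 20 log₁₀(126.49) ≈ 42.04 dB
∠H = (45.00°) − (26.57°) = 18.43°

At ω = 8 rad/s:
zero (1 + j8·1) = 1 + j8 → |·| ≈ 8.0623, ∠ ≈ 82.87°
pole (1 + j8·0.5) = 1 + j4 → |·| ≈ 4.1231, ∠ ≈ 75.96°
|H| = 100 · 8.0623 / (4.1231) ≈ 195.54
Gain = 20 log₁₀(195.54) ≈ 45.82 dB
∠H = (82.87°) − (75.96°) = 6.91°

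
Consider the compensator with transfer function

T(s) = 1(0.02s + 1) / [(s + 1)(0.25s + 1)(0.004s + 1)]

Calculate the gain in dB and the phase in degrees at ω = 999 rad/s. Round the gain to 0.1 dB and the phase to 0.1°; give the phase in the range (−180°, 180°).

-94.2 dB, -168.5°

At ω = 999 rad/s:
zero (1 + j999·0.02) = 1 + j19.98 → |·| ≈ 20.005, ∠ ≈ 87.13°
pole (1 + j999·1) = 1 + j999 → |·| ≈ 999, ∠ ≈ 89.94°
pole (1 + j999·0.25) = 1 + j249.75 → |·| ≈ 249.75, ∠ ≈ 89.77°
pole (1 + j999·0.004) = 1 + j3.996 → |·| ≈ 4.1192, ∠ ≈ 75.95°
|T| = 1 · 20.005 / (999 · 249.75 · 4.1192) ≈ 1.9465e-05
Gain = 20 log₁₀(1.9465e-05) ≈ -94.21 dB
∠T = (87.13°) − (89.94° + 89.77° + 75.95°) = -168.53°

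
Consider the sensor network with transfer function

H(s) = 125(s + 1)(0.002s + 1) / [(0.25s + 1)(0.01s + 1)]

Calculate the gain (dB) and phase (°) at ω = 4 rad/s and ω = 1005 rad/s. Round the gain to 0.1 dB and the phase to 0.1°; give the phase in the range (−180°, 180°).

ω = 4: 51.2 dB, 29.1°; ω = 1005: 40.9 dB, -20.6°

At ω = 4 rad/s:
zero (1 + j4·1) = 1 + j4 → |·| ≈ 4.1231, ∠ ≈ 75.96°
zero (1 + j4·0.002) = 1 + j0.008 → |·| ≈ 1, ∠ ≈ 0.46°
pole (1 + j4·0.25) = 1 + j1 → |·| ≈ 1.4142, ∠ ≈ 45.00°
pole (1 + j4·0.01) = 1 + j0.04 → |·| ≈ 1.0008, ∠ ≈ 2.29°
|H| = 125 · 4.1231 · 1 / (1.4142 · 1.0008) ≈ 364.15
Gain = 20 log₁₀(364.15) ≈ 51.23 dB
∠H = (75.96° + 0.46°) − (45.00° + 2.29°) = 29.13°

At ω = 1005 rad/s:
zero (1 + j1005·1) = 1 + j1005 → |·| ≈ 1005, ∠ ≈ 89.94°
zero (1 + j1005·0.002) = 1 + j2.01 → |·| ≈ 2.245, ∠ ≈ 63.55°
pole (1 + j1005·0.25) = 1 + j251.25 → |·| ≈ 251.25, ∠ ≈ 89.77°
pole (1 + j1005·0.01) = 1 + j10.05 → |·| ≈ 10.1, ∠ ≈ 84.32°
|H| = 125 · 1005 · 2.245 / (251.25 · 10.1) ≈ 111.14
Gain = 20 log₁₀(111.14) ≈ 40.92 dB
∠H = (89.94° + 63.55°) − (89.77° + 84.32°) = -20.60°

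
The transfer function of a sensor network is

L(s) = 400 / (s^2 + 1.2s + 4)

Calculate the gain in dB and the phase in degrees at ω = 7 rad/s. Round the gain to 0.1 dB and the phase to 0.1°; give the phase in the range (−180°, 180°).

18.8 dB, -169.4°

At s = jω = j7:
quadratic: (j7)² + 1.2·j7 + 4 = -45 + j8.4 → |·| ≈ 45.777, ∠ ≈ 169.43°
|L| = 400 / 45.777 ≈ 8.738
Gain = 20 log₁₀(8.738) ≈ 18.83 dB
∠L = 0.00° − 169.43° = -169.43°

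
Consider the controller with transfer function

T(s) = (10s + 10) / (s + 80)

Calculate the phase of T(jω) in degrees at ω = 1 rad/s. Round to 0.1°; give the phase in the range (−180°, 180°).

Substitute s = j1:
Numerator: 10(j1) + 10 = 10 + j10
Denominator: (j1) + 80 = 80 + j1
|N| = √(10² + 10²) ≈ 14.142, ∠N ≈ 45.00°
|D| = √(80² + 1²) ≈ 80.006, ∠D ≈ 0.72°
∠T = 45.00° − 0.72° = 44.28°

44.3°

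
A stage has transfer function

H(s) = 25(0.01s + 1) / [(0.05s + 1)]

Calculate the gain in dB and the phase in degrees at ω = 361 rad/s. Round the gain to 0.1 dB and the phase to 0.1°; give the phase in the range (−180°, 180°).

At ω = 361 rad/s:
zero (1 + j361·0.01) = 1 + j3.61 → |·| ≈ 3.7459, ∠ ≈ 74.52°
pole (1 + j361·0.05) = 1 + j18.05 → |·| ≈ 18.078, ∠ ≈ 86.83°
|H| = 25 · 3.7459 / (18.078) ≈ 5.1802
Gain = 20 log₁₀(5.1802) ≈ 14.29 dB
∠H = (74.52°) − (86.83°) = -12.31°

14.3 dB, -12.3°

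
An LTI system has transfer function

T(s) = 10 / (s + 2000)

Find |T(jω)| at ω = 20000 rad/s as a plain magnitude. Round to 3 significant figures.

At s = jω = j20000:
pole (s+2000): 2000 + j20000 → |·| = √(2000²+20000²) = √404000000 ≈ 20100, ∠ = arctan(20000/2000) ≈ 84.29°
|T| = 10 / 20100 ≈ 0.00049751

0.000498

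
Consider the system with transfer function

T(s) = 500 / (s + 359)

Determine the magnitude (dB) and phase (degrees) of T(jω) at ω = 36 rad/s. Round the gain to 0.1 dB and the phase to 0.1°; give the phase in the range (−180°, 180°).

At s = jω = j36:
pole (s+359): 359 + j36 → |·| = √(359²+36²) = √130177 ≈ 360.8, ∠ = arctan(36/359) ≈ 5.73°
|T| = 500 / 360.8 ≈ 1.3858
Gain = 20 log₁₀(1.3858) ≈ 2.83 dB
∠T = 0.00° − 5.73° = -5.73°

2.8 dB, -5.7°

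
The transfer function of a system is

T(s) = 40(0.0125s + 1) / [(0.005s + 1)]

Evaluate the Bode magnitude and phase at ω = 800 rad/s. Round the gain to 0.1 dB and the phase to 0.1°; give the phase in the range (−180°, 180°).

At ω = 800 rad/s:
zero (1 + j800·0.0125) = 1 + j10 → |·| ≈ 10.05, ∠ ≈ 84.29°
pole (1 + j800·0.005) = 1 + j4 → |·| ≈ 4.1231, ∠ ≈ 75.96°
|T| = 40 · 10.05 / (4.1231) ≈ 97.499
Gain = 20 log₁₀(97.499) ≈ 39.78 dB
∠T = (84.29°) − (75.96°) = 8.33°

39.8 dB, 8.3°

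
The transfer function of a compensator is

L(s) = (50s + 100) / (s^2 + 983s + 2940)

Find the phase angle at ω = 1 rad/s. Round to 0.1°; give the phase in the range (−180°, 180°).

Substitute s = j1:
Numerator: 50(j1) + 100 = 100 + j50
Denominator: (j1)^2 + 983(j1) + 2940 = 2939 + j983
|N| = √(100² + 50²) ≈ 111.8, ∠N ≈ 26.57°
|D| = √(2939² + 983²) ≈ 3099, ∠D ≈ 18.49°
∠L = 26.57° − 18.49° = 8.08°

8.1°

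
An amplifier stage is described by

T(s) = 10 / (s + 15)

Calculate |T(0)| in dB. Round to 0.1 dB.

-3.5 dB

T(0) = 10 / 15 ≈ 0.66667
20 log₁₀(0.66667) ≈ -3.52 dB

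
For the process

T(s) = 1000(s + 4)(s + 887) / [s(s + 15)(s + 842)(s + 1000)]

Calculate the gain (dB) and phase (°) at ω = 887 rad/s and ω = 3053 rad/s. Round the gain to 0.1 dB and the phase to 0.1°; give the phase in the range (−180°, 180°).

ω = 887: -61.3 dB, -132.4°; ω = 3053: -79.8 dB, -162.4°

At s = jω = j887:
zero (s+4): 4 + j887 → |·| = √(4²+887²) = √786785 ≈ 887.01, ∠ = arctan(887/4) ≈ 89.74°
zero (s+887): 887 + j887 → |·| = √(887²+887²) = √1573538 ≈ 1254.4, ∠ = arctan(887/887) ≈ 45.00°
pole (s+15): 15 + j887 → |·| = √(15²+887²) = √786994 ≈ 887.13, ∠ = arctan(887/15) ≈ 89.03°
pole (s+842): 842 + j887 → |·| = √(842²+887²) = √1495733 ≈ 1223, ∠ = arctan(887/842) ≈ 46.49°
pole (s+1000): 1000 + j887 → |·| = √(1000²+887²) = √1786769 ≈ 1336.7, ∠ = arctan(887/1000) ≈ 41.57°
pole at origin: |s| = 887, ∠ = 90.00° (in denominator)
|T| = 1000 · 1.1127e+06 / 1.2864e+12 ≈ 0.00086497
Gain = 20 log₁₀(0.00086497) ≈ -61.26 dB
∠T = 134.74° − 267.09° = -132.35°

At s = jω = j3053:
zero (s+4): 4 + j3053 → |·| = √(4²+3053²) = √9320825 ≈ 3053, ∠ = arctan(3053/4) ≈ 89.92°
zero (s+887): 887 + j3053 → |·| = √(887²+3053²) = √10107578 ≈ 3179.2, ∠ = arctan(3053/887) ≈ 73.80°
pole (s+15): 15 + j3053 → |·| = √(15²+3053²) = √9321034 ≈ 3053, ∠ = arctan(3053/15) ≈ 89.72°
pole (s+842): 842 + j3053 → |·| = √(842²+3053²) = √10029773 ≈ 3167, ∠ = arctan(3053/842) ≈ 74.58°
pole (s+1000): 1000 + j3053 → |·| = √(1000²+3053²) = √10320809 ≈ 3212.6, ∠ = arctan(3053/1000) ≈ 71.86°
pole at origin: |s| = 3053, ∠ = 90.00° (in denominator)
|T| = 1000 · 9.7061e+06 / 9.4833e+13 ≈ 0.00010235
Gain = 20 log₁₀(0.00010235) ≈ -79.80 dB
∠T = 163.72° − 326.16° = -162.44°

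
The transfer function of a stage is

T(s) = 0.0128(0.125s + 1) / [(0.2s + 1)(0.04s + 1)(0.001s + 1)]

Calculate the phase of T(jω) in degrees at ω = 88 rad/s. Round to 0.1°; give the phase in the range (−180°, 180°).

-81.1°

At ω = 88 rad/s:
zero (1 + j88·0.125) = 1 + j11 → |·| ≈ 11.045, ∠ ≈ 84.81°
pole (1 + j88·0.2) = 1 + j17.6 → |·| ≈ 17.628, ∠ ≈ 86.75°
pole (1 + j88·0.04) = 1 + j3.52 → |·| ≈ 3.6593, ∠ ≈ 74.14°
pole (1 + j88·0.001) = 1 + j0.088 → |·| ≈ 1.0039, ∠ ≈ 5.03°
∠T = (84.81°) − (86.75° + 74.14° + 5.03°) = -81.11°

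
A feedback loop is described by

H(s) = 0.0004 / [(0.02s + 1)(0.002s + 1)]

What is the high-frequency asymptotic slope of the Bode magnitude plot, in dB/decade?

Each pole contributes −20 dB/decade at high frequency; each zero contributes +20 dB/decade.
Net: 0 zero(s) − 2 pole(s) → -40 dB/decade.

-40 dB/decade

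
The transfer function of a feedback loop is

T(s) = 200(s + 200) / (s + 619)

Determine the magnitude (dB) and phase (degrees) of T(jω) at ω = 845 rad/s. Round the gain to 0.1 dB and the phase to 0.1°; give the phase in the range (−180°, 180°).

At s = jω = j845:
zero (s+200): 200 + j845 → |·| = √(200²+845²) = √754025 ≈ 868.35, ∠ = arctan(845/200) ≈ 76.68°
pole (s+619): 619 + j845 → |·| = √(619²+845²) = √1097186 ≈ 1047.5, ∠ = arctan(845/619) ≈ 53.78°
|T| = 200 · 868.35 / 1047.5 ≈ 165.79
Gain = 20 log₁₀(165.79) ≈ 44.39 dB
∠T = 76.68° − 53.78° = 22.90°

44.4 dB, 22.9°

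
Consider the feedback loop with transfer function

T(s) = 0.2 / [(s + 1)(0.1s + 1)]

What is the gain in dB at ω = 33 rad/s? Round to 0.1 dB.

At ω = 33 rad/s:
pole (1 + j33·1) = 1 + j33 → |·| ≈ 33.015, ∠ ≈ 88.26°
pole (1 + j33·0.1) = 1 + j3.3 → |·| ≈ 3.4482, ∠ ≈ 73.14°
|T| = 0.2 · 1 / (33.015 · 3.4482) ≈ 0.0017568
Gain = 20 log₁₀(0.0017568) ≈ -55.11 dB

-55.1 dB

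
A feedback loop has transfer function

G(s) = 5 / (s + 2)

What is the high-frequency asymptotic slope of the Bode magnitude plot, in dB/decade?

Each pole contributes −20 dB/decade at high frequency; each zero contributes +20 dB/decade.
Net: 0 zero(s) − 1 pole(s) → -20 dB/decade.

-20 dB/decade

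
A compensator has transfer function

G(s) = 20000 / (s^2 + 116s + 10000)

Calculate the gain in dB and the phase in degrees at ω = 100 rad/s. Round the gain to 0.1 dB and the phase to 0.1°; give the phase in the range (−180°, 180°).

4.7 dB, -90.0°

At s = jω = j100:
quadratic: (j100)² + 116·j100 + 10000 = 0 + j11600 → |·| ≈ 11600, ∠ ≈ 90.00°
|G| = 20000 / 11600 ≈ 1.7241
Gain = 20 log₁₀(1.7241) ≈ 4.73 dB
∠G = 0.00° − 90.00° = -90.00°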